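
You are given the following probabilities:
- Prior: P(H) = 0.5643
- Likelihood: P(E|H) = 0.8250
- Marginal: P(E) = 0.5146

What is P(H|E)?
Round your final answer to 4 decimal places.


Using Bayes' theorem:

P(H|E) = P(E|H) × P(H) / P(E)
       = 0.8250 × 0.5643 / 0.5146
       = 0.46554750 / 0.5146
       = 0.9047

The evidence strengthens our belief in H.
Prior: 0.5643 → Posterior: 0.9047


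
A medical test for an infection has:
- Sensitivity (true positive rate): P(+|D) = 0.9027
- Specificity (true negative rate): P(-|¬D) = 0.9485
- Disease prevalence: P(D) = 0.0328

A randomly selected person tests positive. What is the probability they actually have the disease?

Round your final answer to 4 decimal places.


Let D = has disease, + = positive test

Given:
- P(D) = 0.0328 (prevalence)
- P(+|D) = 0.9027 (sensitivity)
- P(-|¬D) = 0.9485 (specificity)
- P(+|¬D) = 0.0515 (false positive rate = 1 - specificity)

Step 1: Find P(+)
P(+) = P(+|D)P(D) + P(+|¬D)P(¬D)
     = 0.9027 × 0.0328 + 0.0515 × 0.9672
     = 0.02960856 + 0.04981080
     = 0.07941936

Step 2: Apply Bayes' theorem for P(D|+)
P(D|+) = P(+|D)P(D) / P(+)
       = 0.02960856 / 0.07941936
       = 0.3728


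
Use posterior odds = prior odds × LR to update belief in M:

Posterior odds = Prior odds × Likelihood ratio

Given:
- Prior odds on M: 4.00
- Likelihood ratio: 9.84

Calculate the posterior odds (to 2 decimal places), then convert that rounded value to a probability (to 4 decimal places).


Step 1: Calculate posterior odds
Posterior odds = Prior odds × LR
               = 4.00 × 9.84
               = 39.36

Step 2: Convert to probability
P(M|E) = Posterior odds / (1 + Posterior odds)
       = 39.36 / (1 + 39.36)
       = 39.36 / 40.36
       = 0.9752

The evidence increased P(M) from 0.8000 to 0.9752.


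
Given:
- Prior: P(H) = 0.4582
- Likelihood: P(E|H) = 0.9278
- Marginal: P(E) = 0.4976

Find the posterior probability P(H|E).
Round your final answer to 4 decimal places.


Using Bayes' theorem:

P(H|E) = P(E|H) × P(H) / P(E)
       = 0.9278 × 0.4582 / 0.4976
       = 0.42511796 / 0.4976
       = 0.8543

The evidence strengthens our belief in H.
Prior: 0.4582 → Posterior: 0.8543


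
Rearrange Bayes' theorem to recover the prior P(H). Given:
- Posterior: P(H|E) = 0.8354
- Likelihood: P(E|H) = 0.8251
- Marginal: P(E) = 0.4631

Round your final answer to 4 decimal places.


From Bayes' theorem: P(H|E) = P(E|H) × P(H) / P(E)

Rearranging for P(H):
P(H) = P(H|E) × P(E) / P(E|H)
     = 0.8354 × 0.4631 / 0.8251
     = 0.38687374 / 0.8251
     = 0.4689


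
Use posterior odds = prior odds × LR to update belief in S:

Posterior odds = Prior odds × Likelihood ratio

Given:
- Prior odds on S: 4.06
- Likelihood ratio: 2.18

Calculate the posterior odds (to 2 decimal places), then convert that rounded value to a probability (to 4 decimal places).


Step 1: Calculate posterior odds
Posterior odds = Prior odds × LR
               = 4.06 × 2.18
               = 8.85

Step 2: Convert to probability
P(S|E) = Posterior odds / (1 + Posterior odds)
       = 8.85 / (1 + 8.85)
       = 8.85 / 9.85
       = 0.8985

The evidence increased P(S) from 0.8024 to 0.8985.


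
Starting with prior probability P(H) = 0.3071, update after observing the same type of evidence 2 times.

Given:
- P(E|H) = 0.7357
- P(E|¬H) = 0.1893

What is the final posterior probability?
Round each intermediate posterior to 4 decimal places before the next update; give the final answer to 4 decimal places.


Sequential Bayesian updating:

Initial prior: P(H) = 0.3071

Update 1:
  P(E) = 0.7357 × 0.3071 + 0.1893 × 0.6929 = 0.22593347 + 0.13116597 = 0.35709944
  P(H|E) = 0.22593347 / 0.35709944 = 0.6327

Update 2:
  P(E) = 0.7357 × 0.6327 + 0.1893 × 0.3673 = 0.46547739 + 0.06952989 = 0.53500728
  P(H|E) = 0.46547739 / 0.53500728 = 0.8700

Final posterior: 0.8700


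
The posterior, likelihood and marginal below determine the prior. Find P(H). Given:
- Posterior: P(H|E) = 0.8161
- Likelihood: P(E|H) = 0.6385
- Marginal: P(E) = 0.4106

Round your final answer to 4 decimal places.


From Bayes' theorem: P(H|E) = P(E|H) × P(H) / P(E)

Rearranging for P(H):
P(H) = P(H|E) × P(E) / P(E|H)
     = 0.8161 × 0.4106 / 0.6385
     = 0.33509066 / 0.6385
     = 0.5248


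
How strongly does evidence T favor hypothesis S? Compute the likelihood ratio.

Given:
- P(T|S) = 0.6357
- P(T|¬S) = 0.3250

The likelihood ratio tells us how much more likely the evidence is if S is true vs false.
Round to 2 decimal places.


Likelihood Ratio (LR) = P(T|S) / P(T|¬S)

LR = 0.6357 / 0.3250
   = 1.96

The evidence is 1.96 times more likely if S is true than if S is false.
LR > 1, so observing T raises the odds in favor of S.


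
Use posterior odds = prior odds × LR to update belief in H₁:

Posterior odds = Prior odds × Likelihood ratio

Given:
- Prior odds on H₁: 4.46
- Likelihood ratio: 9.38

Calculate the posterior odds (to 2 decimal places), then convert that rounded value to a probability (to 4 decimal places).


Step 1: Calculate posterior odds
Posterior odds = Prior odds × LR
               = 4.46 × 9.38
               = 41.83

Step 2: Convert to probability
P(H₁|E) = Posterior odds / (1 + Posterior odds)
       = 41.83 / (1 + 41.83)
       = 41.83 / 42.83
       = 0.9767

The evidence increased P(H₁) from 0.8168 to 0.9767.


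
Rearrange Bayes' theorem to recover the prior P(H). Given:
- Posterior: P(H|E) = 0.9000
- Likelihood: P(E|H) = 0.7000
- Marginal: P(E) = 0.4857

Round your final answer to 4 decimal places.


From Bayes' theorem: P(H|E) = P(E|H) × P(H) / P(E)

Rearranging for P(H):
P(H) = P(H|E) × P(E) / P(E|H)
     = 0.9000 × 0.4857 / 0.7000
     = 0.43713000 / 0.7000
     = 0.6245


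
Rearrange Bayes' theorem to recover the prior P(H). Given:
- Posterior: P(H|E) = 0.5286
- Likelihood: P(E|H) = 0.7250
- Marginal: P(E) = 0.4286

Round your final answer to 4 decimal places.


From Bayes' theorem: P(H|E) = P(E|H) × P(H) / P(E)

Rearranging for P(H):
P(H) = P(H|E) × P(E) / P(E|H)
     = 0.5286 × 0.4286 / 0.7250
     = 0.22655796 / 0.7250
     = 0.3125


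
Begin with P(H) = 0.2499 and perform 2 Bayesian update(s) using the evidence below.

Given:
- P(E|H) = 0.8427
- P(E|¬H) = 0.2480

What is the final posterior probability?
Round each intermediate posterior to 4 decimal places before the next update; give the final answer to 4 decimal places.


Sequential Bayesian updating:

Initial prior: P(H) = 0.2499

Update 1:
  P(E) = 0.8427 × 0.2499 + 0.2480 × 0.7501 = 0.21059073 + 0.18602480 = 0.39661553
  P(H|E) = 0.21059073 / 0.39661553 = 0.5310

Update 2:
  P(E) = 0.8427 × 0.5310 + 0.2480 × 0.4690 = 0.44747370 + 0.11631200 = 0.56378570
  P(H|E) = 0.44747370 / 0.56378570 = 0.7937

Final posterior: 0.7937


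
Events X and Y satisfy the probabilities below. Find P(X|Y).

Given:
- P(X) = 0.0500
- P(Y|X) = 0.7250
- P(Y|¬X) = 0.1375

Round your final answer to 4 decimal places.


Bayes' theorem: P(X|Y) = P(Y|X) × P(X) / P(Y)

Step 1: Calculate P(Y) using law of total probability
P(Y) = P(Y|X)P(X) + P(Y|¬X)P(¬X)
     = 0.7250 × 0.0500 + 0.1375 × 0.9500
     = 0.03625000 + 0.13062500
     = 0.16687500

Step 2: Apply Bayes' theorem
P(X|Y) = P(Y|X) × P(X) / P(Y)
       = 0.03625000 / 0.16687500
       = 0.2172


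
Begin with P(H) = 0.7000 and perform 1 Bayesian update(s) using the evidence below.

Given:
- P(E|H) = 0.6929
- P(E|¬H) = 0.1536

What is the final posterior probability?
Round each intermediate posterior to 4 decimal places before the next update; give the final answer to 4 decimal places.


Sequential Bayesian updating:

Initial prior: P(H) = 0.7000

Update 1:
  P(E) = 0.6929 × 0.7000 + 0.1536 × 0.3000 = 0.48503000 + 0.04608000 = 0.53111000
  P(H|E) = 0.48503000 / 0.53111000 = 0.9132

Final posterior: 0.9132


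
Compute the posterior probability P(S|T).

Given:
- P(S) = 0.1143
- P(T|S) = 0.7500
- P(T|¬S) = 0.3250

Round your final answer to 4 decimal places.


Bayes' theorem: P(S|T) = P(T|S) × P(S) / P(T)

Step 1: Calculate P(T) using law of total probability
P(T) = P(T|S)P(S) + P(T|¬S)P(¬S)
     = 0.7500 × 0.1143 + 0.3250 × 0.8857
     = 0.08572500 + 0.28785250
     = 0.37357750

Step 2: Apply Bayes' theorem
P(S|T) = P(T|S) × P(S) / P(T)
       = 0.08572500 / 0.37357750
       = 0.2295


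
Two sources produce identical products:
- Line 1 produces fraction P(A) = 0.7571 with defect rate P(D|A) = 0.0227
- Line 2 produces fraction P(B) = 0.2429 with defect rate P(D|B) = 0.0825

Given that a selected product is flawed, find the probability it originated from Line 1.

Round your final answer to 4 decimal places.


Let A = from Line 1, D = flawed

Given:
- P(A) = 0.7571, P(B) = 0.2429
- P(D|A) = 0.0227, P(D|B) = 0.0825

Step 1: Find P(D)
P(D) = P(D|A)P(A) + P(D|B)P(B)
     = 0.0227 × 0.7571 + 0.0825 × 0.2429
     = 0.01718617 + 0.02003925
     = 0.03722542

Step 2: Apply Bayes' theorem
P(A|D) = P(D|A)P(A) / P(D)
       = 0.01718617 / 0.03722542
       = 0.4617


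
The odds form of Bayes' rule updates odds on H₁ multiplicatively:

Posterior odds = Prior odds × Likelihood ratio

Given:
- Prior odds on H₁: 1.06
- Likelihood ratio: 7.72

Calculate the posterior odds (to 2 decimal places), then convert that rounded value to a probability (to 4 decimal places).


Step 1: Calculate posterior odds
Posterior odds = Prior odds × LR
               = 1.06 × 7.72
               = 8.18

Step 2: Convert to probability
P(H₁|E) = Posterior odds / (1 + Posterior odds)
       = 8.18 / (1 + 8.18)
       = 8.18 / 9.18
       = 0.8911

The evidence increased P(H₁) from 0.5146 to 0.8911.


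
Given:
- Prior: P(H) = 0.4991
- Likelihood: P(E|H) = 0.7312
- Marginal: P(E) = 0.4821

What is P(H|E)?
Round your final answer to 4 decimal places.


Using Bayes' theorem:

P(H|E) = P(E|H) × P(H) / P(E)
       = 0.7312 × 0.4991 / 0.4821
       = 0.36494192 / 0.4821
       = 0.7570

The evidence strengthens our belief in H.
Prior: 0.4991 → Posterior: 0.7570


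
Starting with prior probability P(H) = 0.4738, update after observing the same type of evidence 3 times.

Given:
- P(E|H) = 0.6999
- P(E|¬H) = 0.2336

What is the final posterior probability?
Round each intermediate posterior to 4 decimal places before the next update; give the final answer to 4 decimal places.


Sequential Bayesian updating:

Initial prior: P(H) = 0.4738

Update 1:
  P(E) = 0.6999 × 0.4738 + 0.2336 × 0.5262 = 0.33161262 + 0.12292032 = 0.45453294
  P(H|E) = 0.33161262 / 0.45453294 = 0.7296

Update 2:
  P(E) = 0.6999 × 0.7296 + 0.2336 × 0.2704 = 0.51064704 + 0.06316544 = 0.57381248
  P(H|E) = 0.51064704 / 0.57381248 = 0.8899

Update 3:
  P(E) = 0.6999 × 0.8899 + 0.2336 × 0.1101 = 0.62284101 + 0.02571936 = 0.64856037
  P(H|E) = 0.62284101 / 0.64856037 = 0.9603

Final posterior: 0.9603


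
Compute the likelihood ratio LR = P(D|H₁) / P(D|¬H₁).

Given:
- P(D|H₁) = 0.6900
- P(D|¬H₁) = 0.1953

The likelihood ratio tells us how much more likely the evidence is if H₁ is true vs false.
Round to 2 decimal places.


Likelihood Ratio (LR) = P(D|H₁) / P(D|¬H₁)

LR = 0.6900 / 0.1953
   = 3.53

The evidence is 3.53 times more likely if H₁ is true than if H₁ is false.
Because LR exceeds 1, D is evidence for H₁.


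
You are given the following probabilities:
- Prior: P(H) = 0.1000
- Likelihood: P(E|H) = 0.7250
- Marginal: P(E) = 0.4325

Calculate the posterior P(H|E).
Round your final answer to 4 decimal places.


Using Bayes' theorem:

P(H|E) = P(E|H) × P(H) / P(E)
       = 0.7250 × 0.1000 / 0.4325
       = 0.07250000 / 0.4325
       = 0.1676

The evidence strengthens our belief in H.
Prior: 0.1000 → Posterior: 0.1676


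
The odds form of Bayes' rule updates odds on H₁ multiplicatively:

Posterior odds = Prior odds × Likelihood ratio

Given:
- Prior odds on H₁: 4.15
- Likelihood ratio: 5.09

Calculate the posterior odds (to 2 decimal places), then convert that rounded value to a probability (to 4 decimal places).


Step 1: Calculate posterior odds
Posterior odds = Prior odds × LR
               = 4.15 × 5.09
               = 21.12

Step 2: Convert to probability
P(H₁|E) = Posterior odds / (1 + Posterior odds)
       = 21.12 / (1 + 21.12)
       = 21.12 / 22.12
       = 0.9548

The evidence increased P(H₁) from 0.8058 to 0.9548.


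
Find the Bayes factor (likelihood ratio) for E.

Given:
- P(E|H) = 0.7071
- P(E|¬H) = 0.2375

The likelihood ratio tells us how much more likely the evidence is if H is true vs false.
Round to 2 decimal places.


Likelihood Ratio (LR) = P(E|H) / P(E|¬H)

LR = 0.7071 / 0.2375
   = 2.98

The evidence is 2.98 times more likely if H is true than if H is false.
LR > 1, so observing E raises the odds in favor of H.


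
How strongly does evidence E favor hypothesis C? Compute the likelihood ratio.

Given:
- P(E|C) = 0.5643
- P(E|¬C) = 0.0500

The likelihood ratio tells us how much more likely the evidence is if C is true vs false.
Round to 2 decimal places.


Likelihood Ratio (LR) = P(E|C) / P(E|¬C)

LR = 0.5643 / 0.0500
   = 11.29

The evidence is 11.29 times more likely if C is true than if C is false.
Since LR > 1, the evidence supports C over ¬C.


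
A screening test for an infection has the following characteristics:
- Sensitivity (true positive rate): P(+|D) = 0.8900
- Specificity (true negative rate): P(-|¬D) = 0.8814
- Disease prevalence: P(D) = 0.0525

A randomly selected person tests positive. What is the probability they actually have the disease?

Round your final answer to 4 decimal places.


Let D = has disease, + = positive test

Given:
- P(D) = 0.0525 (prevalence)
- P(+|D) = 0.8900 (sensitivity)
- P(-|¬D) = 0.8814 (specificity)
- P(+|¬D) = 0.1186 (false positive rate = 1 - specificity)

Step 1: Find P(+)
P(+) = P(+|D)P(D) + P(+|¬D)P(¬D)
     = 0.8900 × 0.0525 + 0.1186 × 0.9475
     = 0.04672500 + 0.11237350
     = 0.15909850

Step 2: Apply Bayes' theorem for P(D|+)
P(D|+) = P(+|D)P(D) / P(+)
       = 0.04672500 / 0.15909850
       = 0.2937


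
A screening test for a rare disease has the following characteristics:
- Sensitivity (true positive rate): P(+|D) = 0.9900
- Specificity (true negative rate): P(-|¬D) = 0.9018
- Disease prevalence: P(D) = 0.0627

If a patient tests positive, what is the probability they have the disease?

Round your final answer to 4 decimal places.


Let D = has disease, + = positive test

Given:
- P(D) = 0.0627 (prevalence)
- P(+|D) = 0.9900 (sensitivity)
- P(-|¬D) = 0.9018 (specificity)
- P(+|¬D) = 0.0982 (false positive rate = 1 - specificity)

Step 1: Find P(+)
P(+) = P(+|D)P(D) + P(+|¬D)P(¬D)
     = 0.9900 × 0.0627 + 0.0982 × 0.9373
     = 0.06207300 + 0.09204286
     = 0.15411586

Step 2: Apply Bayes' theorem for P(D|+)
P(D|+) = P(+|D)P(D) / P(+)
       = 0.06207300 / 0.15411586
       = 0.4028


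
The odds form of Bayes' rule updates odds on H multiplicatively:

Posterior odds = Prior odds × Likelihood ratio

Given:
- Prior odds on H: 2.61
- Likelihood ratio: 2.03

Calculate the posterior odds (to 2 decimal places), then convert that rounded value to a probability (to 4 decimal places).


Step 1: Calculate posterior odds
Posterior odds = Prior odds × LR
               = 2.61 × 2.03
               = 5.30

Step 2: Convert to probability
P(H|E) = Posterior odds / (1 + Posterior odds)
       = 5.30 / (1 + 5.30)
       = 5.30 / 6.30
       = 0.8413

The evidence increased P(H) from 0.7230 to 0.8413.


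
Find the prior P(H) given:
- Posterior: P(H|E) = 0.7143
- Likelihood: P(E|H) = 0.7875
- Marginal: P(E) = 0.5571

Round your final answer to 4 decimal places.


From Bayes' theorem: P(H|E) = P(E|H) × P(H) / P(E)

Rearranging for P(H):
P(H) = P(H|E) × P(E) / P(E|H)
     = 0.7143 × 0.5571 / 0.7875
     = 0.39793653 / 0.7875
     = 0.5053


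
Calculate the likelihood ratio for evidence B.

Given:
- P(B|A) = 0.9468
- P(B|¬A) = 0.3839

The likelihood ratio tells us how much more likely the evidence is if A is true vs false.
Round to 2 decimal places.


Likelihood Ratio (LR) = P(B|A) / P(B|¬A)

LR = 0.9468 / 0.3839
   = 2.47

The evidence is 2.47 times more likely if A is true than if A is false.
Since LR > 1, the evidence supports A over ¬A.


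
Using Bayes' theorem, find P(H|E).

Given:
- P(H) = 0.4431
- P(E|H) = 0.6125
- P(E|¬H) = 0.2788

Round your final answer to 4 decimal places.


Bayes' theorem: P(H|E) = P(E|H) × P(H) / P(E)

Step 1: Calculate P(E) using law of total probability
P(E) = P(E|H)P(H) + P(E|¬H)P(¬H)
     = 0.6125 × 0.4431 + 0.2788 × 0.5569
     = 0.27139875 + 0.15526372
     = 0.42666247

Step 2: Apply Bayes' theorem
P(H|E) = P(E|H) × P(H) / P(E)
       = 0.27139875 / 0.42666247
       = 0.6361


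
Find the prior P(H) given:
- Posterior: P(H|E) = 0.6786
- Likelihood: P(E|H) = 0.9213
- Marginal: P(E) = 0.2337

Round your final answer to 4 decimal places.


From Bayes' theorem: P(H|E) = P(E|H) × P(H) / P(E)

Rearranging for P(H):
P(H) = P(H|E) × P(E) / P(E|H)
     = 0.6786 × 0.2337 / 0.9213
     = 0.15858882 / 0.9213
     = 0.1721


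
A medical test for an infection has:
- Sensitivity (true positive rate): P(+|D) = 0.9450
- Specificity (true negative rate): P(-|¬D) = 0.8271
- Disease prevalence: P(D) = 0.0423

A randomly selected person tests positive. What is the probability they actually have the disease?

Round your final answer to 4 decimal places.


Let D = has disease, + = positive test

Given:
- P(D) = 0.0423 (prevalence)
- P(+|D) = 0.9450 (sensitivity)
- P(-|¬D) = 0.8271 (specificity)
- P(+|¬D) = 0.1729 (false positive rate = 1 - specificity)

Step 1: Find P(+)
P(+) = P(+|D)P(D) + P(+|¬D)P(¬D)
     = 0.9450 × 0.0423 + 0.1729 × 0.9577
     = 0.03997350 + 0.16558633
     = 0.20555983

Step 2: Apply Bayes' theorem for P(D|+)
P(D|+) = P(+|D)P(D) / P(+)
       = 0.03997350 / 0.20555983
       = 0.1945


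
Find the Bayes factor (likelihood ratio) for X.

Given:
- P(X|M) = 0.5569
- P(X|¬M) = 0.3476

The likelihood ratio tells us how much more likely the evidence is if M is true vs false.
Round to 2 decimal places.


Likelihood Ratio (LR) = P(X|M) / P(X|¬M)

LR = 0.5569 / 0.3476
   = 1.60

The evidence is 1.60 times more likely if M is true than if M is false.
Since LR > 1, the evidence supports M over ¬M.


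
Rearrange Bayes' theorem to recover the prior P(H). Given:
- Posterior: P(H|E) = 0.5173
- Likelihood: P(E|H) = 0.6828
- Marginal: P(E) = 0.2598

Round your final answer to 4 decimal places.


From Bayes' theorem: P(H|E) = P(E|H) × P(H) / P(E)

Rearranging for P(H):
P(H) = P(H|E) × P(E) / P(E|H)
     = 0.5173 × 0.2598 / 0.6828
     = 0.13439454 / 0.6828
     = 0.1968


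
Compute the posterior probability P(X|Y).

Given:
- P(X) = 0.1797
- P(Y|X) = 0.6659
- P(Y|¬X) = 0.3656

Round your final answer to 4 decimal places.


Bayes' theorem: P(X|Y) = P(Y|X) × P(X) / P(Y)

Step 1: Calculate P(Y) using law of total probability
P(Y) = P(Y|X)P(X) + P(Y|¬X)P(¬X)
     = 0.6659 × 0.1797 + 0.3656 × 0.8203
     = 0.11966223 + 0.29990168
     = 0.41956391

Step 2: Apply Bayes' theorem
P(X|Y) = P(Y|X) × P(X) / P(Y)
       = 0.11966223 / 0.41956391
       = 0.2852


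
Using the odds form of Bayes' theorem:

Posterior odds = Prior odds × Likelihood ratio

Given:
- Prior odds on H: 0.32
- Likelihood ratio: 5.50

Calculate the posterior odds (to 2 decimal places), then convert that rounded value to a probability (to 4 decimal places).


Step 1: Calculate posterior odds
Posterior odds = Prior odds × LR
               = 0.32 × 5.50
               = 1.76

Step 2: Convert to probability
P(H|E) = Posterior odds / (1 + Posterior odds)
       = 1.76 / (1 + 1.76)
       = 1.76 / 2.76
       = 0.6377

The evidence increased P(H) from 0.2424 to 0.6377.


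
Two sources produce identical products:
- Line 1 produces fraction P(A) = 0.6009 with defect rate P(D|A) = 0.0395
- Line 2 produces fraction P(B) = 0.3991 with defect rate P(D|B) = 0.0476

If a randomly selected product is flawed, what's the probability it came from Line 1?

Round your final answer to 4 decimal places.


Let A = from Line 1, D = flawed

Given:
- P(A) = 0.6009, P(B) = 0.3991
- P(D|A) = 0.0395, P(D|B) = 0.0476

Step 1: Find P(D)
P(D) = P(D|A)P(A) + P(D|B)P(B)
     = 0.0395 × 0.6009 + 0.0476 × 0.3991
     = 0.02373555 + 0.01899716
     = 0.04273271

Step 2: Apply Bayes' theorem
P(A|D) = P(D|A)P(A) / P(D)
       = 0.02373555 / 0.04273271
       = 0.5554


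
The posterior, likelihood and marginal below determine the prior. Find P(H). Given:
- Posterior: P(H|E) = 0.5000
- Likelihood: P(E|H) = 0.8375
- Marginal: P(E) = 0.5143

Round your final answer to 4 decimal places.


From Bayes' theorem: P(H|E) = P(E|H) × P(H) / P(E)

Rearranging for P(H):
P(H) = P(H|E) × P(E) / P(E|H)
     = 0.5000 × 0.5143 / 0.8375
     = 0.25715000 / 0.8375
     = 0.3070


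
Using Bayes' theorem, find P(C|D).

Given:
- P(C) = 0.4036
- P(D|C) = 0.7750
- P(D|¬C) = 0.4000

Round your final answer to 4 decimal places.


Bayes' theorem: P(C|D) = P(D|C) × P(C) / P(D)

Step 1: Calculate P(D) using law of total probability
P(D) = P(D|C)P(C) + P(D|¬C)P(¬C)
     = 0.7750 × 0.4036 + 0.4000 × 0.5964
     = 0.31279000 + 0.23856000
     = 0.55135000

Step 2: Apply Bayes' theorem
P(C|D) = P(D|C) × P(C) / P(D)
       = 0.31279000 / 0.55135000
       = 0.5673


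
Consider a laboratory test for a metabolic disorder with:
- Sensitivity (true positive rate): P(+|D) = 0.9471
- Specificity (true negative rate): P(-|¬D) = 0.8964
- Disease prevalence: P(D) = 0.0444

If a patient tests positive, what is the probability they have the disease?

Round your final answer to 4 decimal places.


Let D = has disease, + = positive test

Given:
- P(D) = 0.0444 (prevalence)
- P(+|D) = 0.9471 (sensitivity)
- P(-|¬D) = 0.8964 (specificity)
- P(+|¬D) = 0.1036 (false positive rate = 1 - specificity)

Step 1: Find P(+)
P(+) = P(+|D)P(D) + P(+|¬D)P(¬D)
     = 0.9471 × 0.0444 + 0.1036 × 0.9556
     = 0.04205124 + 0.09900016
     = 0.14105140

Step 2: Apply Bayes' theorem for P(D|+)
P(D|+) = P(+|D)P(D) / P(+)
       = 0.04205124 / 0.14105140
       = 0.2981


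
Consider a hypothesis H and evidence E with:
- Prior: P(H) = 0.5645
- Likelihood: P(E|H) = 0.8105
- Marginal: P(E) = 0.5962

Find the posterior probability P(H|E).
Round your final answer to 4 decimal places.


Using Bayes' theorem:

P(H|E) = P(E|H) × P(H) / P(E)
       = 0.8105 × 0.5645 / 0.5962
       = 0.45752725 / 0.5962
       = 0.7674

The evidence strengthens our belief in H.
Prior: 0.5645 → Posterior: 0.7674


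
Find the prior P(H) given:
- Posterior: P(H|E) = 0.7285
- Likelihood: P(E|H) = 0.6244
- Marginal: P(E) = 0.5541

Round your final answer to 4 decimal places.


From Bayes' theorem: P(H|E) = P(E|H) × P(H) / P(E)

Rearranging for P(H):
P(H) = P(H|E) × P(E) / P(E|H)
     = 0.7285 × 0.5541 / 0.6244
     = 0.40366185 / 0.6244
     = 0.6465


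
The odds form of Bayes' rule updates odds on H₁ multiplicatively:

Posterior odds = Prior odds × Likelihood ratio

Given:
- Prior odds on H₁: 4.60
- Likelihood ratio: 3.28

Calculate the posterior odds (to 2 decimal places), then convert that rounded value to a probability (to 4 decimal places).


Step 1: Calculate posterior odds
Posterior odds = Prior odds × LR
               = 4.60 × 3.28
               = 15.09

Step 2: Convert to probability
P(H₁|E) = Posterior odds / (1 + Posterior odds)
       = 15.09 / (1 + 15.09)
       = 15.09 / 16.09
       = 0.9378

The evidence increased P(H₁) from 0.8214 to 0.9378.


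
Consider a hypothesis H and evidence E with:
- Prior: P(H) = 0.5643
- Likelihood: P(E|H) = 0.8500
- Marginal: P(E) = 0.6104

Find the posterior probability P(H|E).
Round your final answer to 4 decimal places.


Using Bayes' theorem:

P(H|E) = P(E|H) × P(H) / P(E)
       = 0.8500 × 0.5643 / 0.6104
       = 0.47965500 / 0.6104
       = 0.7858

The evidence strengthens our belief in H.
Prior: 0.5643 → Posterior: 0.7858


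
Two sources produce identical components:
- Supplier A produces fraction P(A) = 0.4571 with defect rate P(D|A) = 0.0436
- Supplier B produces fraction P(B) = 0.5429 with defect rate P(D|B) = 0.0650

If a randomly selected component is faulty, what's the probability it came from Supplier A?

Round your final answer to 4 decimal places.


Let A = from Supplier A, D = faulty

Given:
- P(A) = 0.4571, P(B) = 0.5429
- P(D|A) = 0.0436, P(D|B) = 0.0650

Step 1: Find P(D)
P(D) = P(D|A)P(A) + P(D|B)P(B)
     = 0.0436 × 0.4571 + 0.0650 × 0.5429
     = 0.01992956 + 0.03528850
     = 0.05521806

Step 2: Apply Bayes' theorem
P(A|D) = P(D|A)P(A) / P(D)
       = 0.01992956 / 0.05521806
       = 0.3609


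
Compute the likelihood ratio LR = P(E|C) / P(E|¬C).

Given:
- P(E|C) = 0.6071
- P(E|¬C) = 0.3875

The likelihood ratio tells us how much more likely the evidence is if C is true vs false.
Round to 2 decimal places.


Likelihood Ratio (LR) = P(E|C) / P(E|¬C)

LR = 0.6071 / 0.3875
   = 1.57

The evidence is 1.57 times more likely if C is true than if C is false.
Since LR > 1, the evidence supports C over ¬C.


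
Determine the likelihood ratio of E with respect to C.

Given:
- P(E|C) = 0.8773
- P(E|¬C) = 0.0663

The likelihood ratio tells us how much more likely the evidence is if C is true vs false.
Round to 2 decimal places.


Likelihood Ratio (LR) = P(E|C) / P(E|¬C)

LR = 0.8773 / 0.0663
   = 13.23

The evidence is 13.23 times more likely if C is true than if C is false.
Since LR > 1, the evidence supports C over ¬C.


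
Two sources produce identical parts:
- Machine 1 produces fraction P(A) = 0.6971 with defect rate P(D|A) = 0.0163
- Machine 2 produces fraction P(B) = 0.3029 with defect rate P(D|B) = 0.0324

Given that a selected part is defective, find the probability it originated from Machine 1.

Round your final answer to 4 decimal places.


Let A = from Machine 1, D = defective

Given:
- P(A) = 0.6971, P(B) = 0.3029
- P(D|A) = 0.0163, P(D|B) = 0.0324

Step 1: Find P(D)
P(D) = P(D|A)P(A) + P(D|B)P(B)
     = 0.0163 × 0.6971 + 0.0324 × 0.3029
     = 0.01136273 + 0.00981396
     = 0.02117669

Step 2: Apply Bayes' theorem
P(A|D) = P(D|A)P(A) / P(D)
       = 0.01136273 / 0.02117669
       = 0.5366


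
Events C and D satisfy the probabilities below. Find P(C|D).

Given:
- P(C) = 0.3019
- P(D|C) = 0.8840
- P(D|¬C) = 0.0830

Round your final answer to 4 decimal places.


Bayes' theorem: P(C|D) = P(D|C) × P(C) / P(D)

Step 1: Calculate P(D) using law of total probability
P(D) = P(D|C)P(C) + P(D|¬C)P(¬C)
     = 0.8840 × 0.3019 + 0.0830 × 0.6981
     = 0.26687960 + 0.05794230
     = 0.32482190

Step 2: Apply Bayes' theorem
P(C|D) = P(D|C) × P(C) / P(D)
       = 0.26687960 / 0.32482190
       = 0.8216


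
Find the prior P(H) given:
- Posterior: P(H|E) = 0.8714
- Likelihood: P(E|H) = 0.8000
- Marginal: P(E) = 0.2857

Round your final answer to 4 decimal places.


From Bayes' theorem: P(H|E) = P(E|H) × P(H) / P(E)

Rearranging for P(H):
P(H) = P(H|E) × P(E) / P(E|H)
     = 0.8714 × 0.2857 / 0.8000
     = 0.24895898 / 0.8000
     = 0.3112


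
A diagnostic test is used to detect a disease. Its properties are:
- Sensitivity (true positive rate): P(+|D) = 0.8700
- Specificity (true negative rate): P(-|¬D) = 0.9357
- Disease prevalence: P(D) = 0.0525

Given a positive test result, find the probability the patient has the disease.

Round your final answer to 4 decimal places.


Let D = has disease, + = positive test

Given:
- P(D) = 0.0525 (prevalence)
- P(+|D) = 0.8700 (sensitivity)
- P(-|¬D) = 0.9357 (specificity)
- P(+|¬D) = 0.0643 (false positive rate = 1 - specificity)

Step 1: Find P(+)
P(+) = P(+|D)P(D) + P(+|¬D)P(¬D)
     = 0.8700 × 0.0525 + 0.0643 × 0.9475
     = 0.04567500 + 0.06092425
     = 0.10659925

Step 2: Apply Bayes' theorem for P(D|+)
P(D|+) = P(+|D)P(D) / P(+)
       = 0.04567500 / 0.10659925
       = 0.4285


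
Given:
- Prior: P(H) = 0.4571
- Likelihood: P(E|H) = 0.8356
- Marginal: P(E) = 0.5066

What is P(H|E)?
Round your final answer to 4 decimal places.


Using Bayes' theorem:

P(H|E) = P(E|H) × P(H) / P(E)
       = 0.8356 × 0.4571 / 0.5066
       = 0.38195276 / 0.5066
       = 0.7540

The evidence strengthens our belief in H.
Prior: 0.4571 → Posterior: 0.7540


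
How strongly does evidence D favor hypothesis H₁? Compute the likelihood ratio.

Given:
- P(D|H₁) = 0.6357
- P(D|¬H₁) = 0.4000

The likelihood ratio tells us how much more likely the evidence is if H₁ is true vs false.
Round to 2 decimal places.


Likelihood Ratio (LR) = P(D|H₁) / P(D|¬H₁)

LR = 0.6357 / 0.4000
   = 1.59

The evidence is 1.59 times more likely if H₁ is true than if H₁ is false.
Since LR > 1, the evidence supports H₁ over ¬H₁.


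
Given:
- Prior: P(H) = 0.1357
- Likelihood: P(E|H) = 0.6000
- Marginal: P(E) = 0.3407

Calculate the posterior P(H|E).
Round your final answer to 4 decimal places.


Using Bayes' theorem:

P(H|E) = P(E|H) × P(H) / P(E)
       = 0.6000 × 0.1357 / 0.3407
       = 0.08142000 / 0.3407
       = 0.2390

The evidence strengthens our belief in H.
Prior: 0.1357 → Posterior: 0.2390


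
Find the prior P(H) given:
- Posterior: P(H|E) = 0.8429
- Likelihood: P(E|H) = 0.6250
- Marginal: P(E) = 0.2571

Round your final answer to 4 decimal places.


From Bayes' theorem: P(H|E) = P(E|H) × P(H) / P(E)

Rearranging for P(H):
P(H) = P(H|E) × P(E) / P(E|H)
     = 0.8429 × 0.2571 / 0.6250
     = 0.21670959 / 0.6250
     = 0.3467


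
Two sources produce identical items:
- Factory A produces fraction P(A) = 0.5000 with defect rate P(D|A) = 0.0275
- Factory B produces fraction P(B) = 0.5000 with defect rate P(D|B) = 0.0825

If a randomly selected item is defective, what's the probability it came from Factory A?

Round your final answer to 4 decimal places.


Let A = from Factory A, D = defective

Given:
- P(A) = 0.5000, P(B) = 0.5000
- P(D|A) = 0.0275, P(D|B) = 0.0825

Step 1: Find P(D)
P(D) = P(D|A)P(A) + P(D|B)P(B)
     = 0.0275 × 0.5000 + 0.0825 × 0.5000
     = 0.01375000 + 0.04125000
     = 0.05500000

Step 2: Apply Bayes' theorem
P(A|D) = P(D|A)P(A) / P(D)
       = 0.01375000 / 0.05500000
       = 0.2500


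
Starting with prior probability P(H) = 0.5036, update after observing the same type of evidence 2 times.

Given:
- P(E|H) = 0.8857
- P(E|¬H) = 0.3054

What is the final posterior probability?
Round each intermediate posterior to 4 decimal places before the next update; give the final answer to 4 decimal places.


Sequential Bayesian updating:

Initial prior: P(H) = 0.5036

Update 1:
  P(E) = 0.8857 × 0.5036 + 0.3054 × 0.4964 = 0.44603852 + 0.15160056 = 0.59763908
  P(H|E) = 0.44603852 / 0.59763908 = 0.7463

Update 2:
  P(E) = 0.8857 × 0.7463 + 0.3054 × 0.2537 = 0.66099791 + 0.07747998 = 0.73847789
  P(H|E) = 0.66099791 / 0.73847789 = 0.8951

Final posterior: 0.8951


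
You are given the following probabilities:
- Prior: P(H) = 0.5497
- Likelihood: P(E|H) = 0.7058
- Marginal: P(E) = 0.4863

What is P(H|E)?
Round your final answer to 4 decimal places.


Using Bayes' theorem:

P(H|E) = P(E|H) × P(H) / P(E)
       = 0.7058 × 0.5497 / 0.4863
       = 0.38797826 / 0.4863
       = 0.7978

The evidence strengthens our belief in H.
Prior: 0.5497 → Posterior: 0.7978


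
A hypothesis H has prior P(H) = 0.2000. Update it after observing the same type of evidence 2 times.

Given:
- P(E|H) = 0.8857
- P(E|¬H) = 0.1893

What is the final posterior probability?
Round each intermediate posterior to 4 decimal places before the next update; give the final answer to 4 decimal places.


Sequential Bayesian updating:

Initial prior: P(H) = 0.2000

Update 1:
  P(E) = 0.8857 × 0.2000 + 0.1893 × 0.8000 = 0.17714000 + 0.15144000 = 0.32858000
  P(H|E) = 0.17714000 / 0.32858000 = 0.5391

Update 2:
  P(E) = 0.8857 × 0.5391 + 0.1893 × 0.4609 = 0.47748087 + 0.08724837 = 0.56472924
  P(H|E) = 0.47748087 / 0.56472924 = 0.8455

Final posterior: 0.8455


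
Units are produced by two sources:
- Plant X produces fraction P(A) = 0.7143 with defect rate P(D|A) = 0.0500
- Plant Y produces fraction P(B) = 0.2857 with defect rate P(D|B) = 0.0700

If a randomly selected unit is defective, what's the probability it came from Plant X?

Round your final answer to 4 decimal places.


Let A = from Plant X, D = defective

Given:
- P(A) = 0.7143, P(B) = 0.2857
- P(D|A) = 0.0500, P(D|B) = 0.0700

Step 1: Find P(D)
P(D) = P(D|A)P(A) + P(D|B)P(B)
     = 0.0500 × 0.7143 + 0.0700 × 0.2857
     = 0.03571500 + 0.01999900
     = 0.05571400

Step 2: Apply Bayes' theorem
P(A|D) = P(D|A)P(A) / P(D)
       = 0.03571500 / 0.05571400
       = 0.6410


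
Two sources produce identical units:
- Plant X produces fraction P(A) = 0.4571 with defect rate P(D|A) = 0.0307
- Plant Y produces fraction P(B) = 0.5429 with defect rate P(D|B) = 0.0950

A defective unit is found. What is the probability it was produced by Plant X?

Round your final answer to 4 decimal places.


Let A = from Plant X, D = defective

Given:
- P(A) = 0.4571, P(B) = 0.5429
- P(D|A) = 0.0307, P(D|B) = 0.0950

Step 1: Find P(D)
P(D) = P(D|A)P(A) + P(D|B)P(B)
     = 0.0307 × 0.4571 + 0.0950 × 0.5429
     = 0.01403297 + 0.05157550
     = 0.06560847

Step 2: Apply Bayes' theorem
P(A|D) = P(D|A)P(A) / P(D)
       = 0.01403297 / 0.06560847
       = 0.2139


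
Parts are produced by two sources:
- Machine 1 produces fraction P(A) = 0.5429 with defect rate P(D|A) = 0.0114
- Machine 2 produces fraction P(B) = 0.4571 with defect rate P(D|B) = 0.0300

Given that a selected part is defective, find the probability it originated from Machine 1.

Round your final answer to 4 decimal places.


Let A = from Machine 1, D = defective

Given:
- P(A) = 0.5429, P(B) = 0.4571
- P(D|A) = 0.0114, P(D|B) = 0.0300

Step 1: Find P(D)
P(D) = P(D|A)P(A) + P(D|B)P(B)
     = 0.0114 × 0.5429 + 0.0300 × 0.4571
     = 0.00618906 + 0.01371300
     = 0.01990206

Step 2: Apply Bayes' theorem
P(A|D) = P(D|A)P(A) / P(D)
       = 0.00618906 / 0.01990206
       = 0.3110


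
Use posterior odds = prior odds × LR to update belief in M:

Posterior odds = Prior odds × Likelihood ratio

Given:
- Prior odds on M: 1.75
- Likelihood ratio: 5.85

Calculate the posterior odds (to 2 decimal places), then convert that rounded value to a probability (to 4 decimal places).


Step 1: Calculate posterior odds
Posterior odds = Prior odds × LR
               = 1.75 × 5.85
               = 10.24

Step 2: Convert to probability
P(M|E) = Posterior odds / (1 + Posterior odds)
       = 10.24 / (1 + 10.24)
       = 10.24 / 11.24
       = 0.9110

The evidence increased P(M) from 0.6364 to 0.9110.


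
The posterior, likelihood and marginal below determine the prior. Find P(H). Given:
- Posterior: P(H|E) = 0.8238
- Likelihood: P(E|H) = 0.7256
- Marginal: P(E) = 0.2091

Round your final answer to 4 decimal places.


From Bayes' theorem: P(H|E) = P(E|H) × P(H) / P(E)

Rearranging for P(H):
P(H) = P(H|E) × P(E) / P(E|H)
     = 0.8238 × 0.2091 / 0.7256
     = 0.17225658 / 0.7256
     = 0.2374


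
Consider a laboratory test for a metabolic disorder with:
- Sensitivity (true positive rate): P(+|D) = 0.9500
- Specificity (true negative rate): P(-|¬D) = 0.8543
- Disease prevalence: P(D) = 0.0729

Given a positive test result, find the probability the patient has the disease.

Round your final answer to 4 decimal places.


Let D = has disease, + = positive test

Given:
- P(D) = 0.0729 (prevalence)
- P(+|D) = 0.9500 (sensitivity)
- P(-|¬D) = 0.8543 (specificity)
- P(+|¬D) = 0.1457 (false positive rate = 1 - specificity)

Step 1: Find P(+)
P(+) = P(+|D)P(D) + P(+|¬D)P(¬D)
     = 0.9500 × 0.0729 + 0.1457 × 0.9271
     = 0.06925500 + 0.13507847
     = 0.20433347

Step 2: Apply Bayes' theorem for P(D|+)
P(D|+) = P(+|D)P(D) / P(+)
       = 0.06925500 / 0.20433347
       = 0.3389


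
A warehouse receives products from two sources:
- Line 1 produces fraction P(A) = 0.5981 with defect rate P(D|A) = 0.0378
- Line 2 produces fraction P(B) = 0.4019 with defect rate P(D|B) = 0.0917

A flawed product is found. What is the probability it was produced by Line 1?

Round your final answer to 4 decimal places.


Let A = from Line 1, D = flawed

Given:
- P(A) = 0.5981, P(B) = 0.4019
- P(D|A) = 0.0378, P(D|B) = 0.0917

Step 1: Find P(D)
P(D) = P(D|A)P(A) + P(D|B)P(B)
     = 0.0378 × 0.5981 + 0.0917 × 0.4019
     = 0.02260818 + 0.03685423
     = 0.05946241

Step 2: Apply Bayes' theorem
P(A|D) = P(D|A)P(A) / P(D)
       = 0.02260818 / 0.05946241
       = 0.3802


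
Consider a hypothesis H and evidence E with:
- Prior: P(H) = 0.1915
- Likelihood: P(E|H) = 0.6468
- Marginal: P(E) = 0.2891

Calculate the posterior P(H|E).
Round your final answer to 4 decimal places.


Using Bayes' theorem:

P(H|E) = P(E|H) × P(H) / P(E)
       = 0.6468 × 0.1915 / 0.2891
       = 0.12386220 / 0.2891
       = 0.4284

The evidence strengthens our belief in H.
Prior: 0.1915 → Posterior: 0.4284


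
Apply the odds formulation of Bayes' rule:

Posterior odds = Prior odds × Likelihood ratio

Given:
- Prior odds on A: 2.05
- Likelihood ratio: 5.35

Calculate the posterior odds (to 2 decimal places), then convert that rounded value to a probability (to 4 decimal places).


Step 1: Calculate posterior odds
Posterior odds = Prior odds × LR
               = 2.05 × 5.35
               = 10.97

Step 2: Convert to probability
P(A|E) = Posterior odds / (1 + Posterior odds)
       = 10.97 / (1 + 10.97)
       = 10.97 / 11.97
       = 0.9165

The evidence increased P(A) from 0.6721 to 0.9165.


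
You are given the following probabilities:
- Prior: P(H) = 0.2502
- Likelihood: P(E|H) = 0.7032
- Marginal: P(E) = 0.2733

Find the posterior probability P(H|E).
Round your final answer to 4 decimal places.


Using Bayes' theorem:

P(H|E) = P(E|H) × P(H) / P(E)
       = 0.7032 × 0.2502 / 0.2733
       = 0.17594064 / 0.2733
       = 0.6438

The evidence strengthens our belief in H.
Prior: 0.2502 → Posterior: 0.6438


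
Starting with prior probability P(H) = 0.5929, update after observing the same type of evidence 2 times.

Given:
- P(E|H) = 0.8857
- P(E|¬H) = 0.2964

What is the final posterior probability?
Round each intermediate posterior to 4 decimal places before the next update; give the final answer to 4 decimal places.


Sequential Bayesian updating:

Initial prior: P(H) = 0.5929

Update 1:
  P(E) = 0.8857 × 0.5929 + 0.2964 × 0.4071 = 0.52513153 + 0.12066444 = 0.64579597
  P(H|E) = 0.52513153 / 0.64579597 = 0.8132

Update 2:
  P(E) = 0.8857 × 0.8132 + 0.2964 × 0.1868 = 0.72025124 + 0.05536752 = 0.77561876
  P(H|E) = 0.72025124 / 0.77561876 = 0.9286

Final posterior: 0.9286


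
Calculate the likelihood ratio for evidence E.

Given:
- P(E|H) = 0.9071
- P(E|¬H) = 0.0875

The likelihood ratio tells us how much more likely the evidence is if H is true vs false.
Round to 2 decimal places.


Likelihood Ratio (LR) = P(E|H) / P(E|¬H)

LR = 0.9071 / 0.0875
   = 10.37

The evidence is 10.37 times more likely if H is true than if H is false.
Since LR > 1, the evidence supports H over ¬H.


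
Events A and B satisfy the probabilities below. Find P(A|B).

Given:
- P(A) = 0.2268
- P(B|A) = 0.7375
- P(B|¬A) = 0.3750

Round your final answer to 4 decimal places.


Bayes' theorem: P(A|B) = P(B|A) × P(A) / P(B)

Step 1: Calculate P(B) using law of total probability
P(B) = P(B|A)P(A) + P(B|¬A)P(¬A)
     = 0.7375 × 0.2268 + 0.3750 × 0.7732
     = 0.16726500 + 0.28995000
     = 0.45721500

Step 2: Apply Bayes' theorem
P(A|B) = P(B|A) × P(A) / P(B)
       = 0.16726500 / 0.45721500
       = 0.3658


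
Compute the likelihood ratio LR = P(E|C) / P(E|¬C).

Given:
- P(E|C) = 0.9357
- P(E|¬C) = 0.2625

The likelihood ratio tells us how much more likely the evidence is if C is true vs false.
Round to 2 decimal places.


Likelihood Ratio (LR) = P(E|C) / P(E|¬C)

LR = 0.9357 / 0.2625
   = 3.56

The evidence is 3.56 times more likely if C is true than if C is false.
Since LR > 1, the evidence supports C over ¬C.


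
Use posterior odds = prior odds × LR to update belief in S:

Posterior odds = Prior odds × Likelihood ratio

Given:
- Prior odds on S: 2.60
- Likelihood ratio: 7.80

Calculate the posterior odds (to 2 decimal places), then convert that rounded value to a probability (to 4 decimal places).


Step 1: Calculate posterior odds
Posterior odds = Prior odds × LR
               = 2.60 × 7.80
               = 20.28

Step 2: Convert to probability
P(S|E) = Posterior odds / (1 + Posterior odds)
       = 20.28 / (1 + 20.28)
       = 20.28 / 21.28
       = 0.9530

The evidence increased P(S) from 0.7222 to 0.9530.
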